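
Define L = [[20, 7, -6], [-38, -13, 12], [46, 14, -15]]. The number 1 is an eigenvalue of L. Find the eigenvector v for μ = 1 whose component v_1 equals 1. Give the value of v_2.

L − 1I = [[19, 7, -6], [-38, -14, 12], [46, 14, -16]].
Solving (L − 1I)v = 0 gives the eigenspace spanned by (1, -1, 2).
With v_1 = 1, v = (1, -1, 2), so v_2 = -1.

-1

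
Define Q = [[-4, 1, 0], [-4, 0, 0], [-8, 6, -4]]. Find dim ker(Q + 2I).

Q + 2I = [[-2, 1, 0], [-4, 2, 0], [-8, 6, -2]].
This matrix has rank 2, so its null space has dimension 3 − 2 = 1.

1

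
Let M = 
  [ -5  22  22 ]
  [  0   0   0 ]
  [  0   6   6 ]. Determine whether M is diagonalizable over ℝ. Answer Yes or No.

Characteristic polynomial: p(t) = t^3 - t^2 - 30t = t(t - 6)(t + 5).
All 3 eigenvalues are distinct, so M is diagonalizable.

Yes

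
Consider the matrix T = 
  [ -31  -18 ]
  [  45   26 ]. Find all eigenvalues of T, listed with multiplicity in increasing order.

-4, -1

Characteristic polynomial: p(s) = s^2 + 5s + 4 = (s + 1)(s + 4).
Roots (with multiplicity): -4, -1.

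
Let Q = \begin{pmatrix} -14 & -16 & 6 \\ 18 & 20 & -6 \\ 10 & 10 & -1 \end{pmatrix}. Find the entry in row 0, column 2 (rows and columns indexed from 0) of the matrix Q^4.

Characteristic polynomial: μ^3 - 5μ^2 + 2μ + 8 = (μ - 4)(μ - 2)(μ + 1), so the eigenvalues are -1, 2, 4.
μ=4: eigenvector (-2, 3, 2).
μ=-1: eigenvector (-2, 2, 1).
μ=2: eigenvector (-1, 1, 0).
P = [[-2, -2, -1], [3, 2, 1], [2, 1, 0]], D = diag(4, -1, 2), P⁻¹ = [[1, 1, 0], [-2, -2, 1], [1, 2, -2]].
Q⁴ = P·diag(256, 1, 16)·P⁻¹ = [[-524, -540, 30], [780, 796, -30], [510, 510, 1]].
The requested entry is 30.

30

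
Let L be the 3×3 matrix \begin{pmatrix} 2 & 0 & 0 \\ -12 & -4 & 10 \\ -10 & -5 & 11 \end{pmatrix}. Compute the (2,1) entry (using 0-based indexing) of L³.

-215

Characteristic polynomial: r^3 - 9r^2 + 20r - 12 = (r - 6)(r - 2)(r - 1), so the eigenvalues are 1, 2, 6.
r=2: eigenvector (1, -2, 0).
r=1: eigenvector (0, 2, 1).
r=6: eigenvector (0, 1, 1).
P = [[1, 0, 0], [-2, 2, 1], [0, 1, 1]], D = diag(2, 1, 6), P⁻¹ = [[1, 0, 0], [2, 1, -1], [-2, -1, 2]].
L³ = P·diag(8, 1, 216)·P⁻¹ = [[8, 0, 0], [-444, -214, 430], [-430, -215, 431]].
The requested entry is -215.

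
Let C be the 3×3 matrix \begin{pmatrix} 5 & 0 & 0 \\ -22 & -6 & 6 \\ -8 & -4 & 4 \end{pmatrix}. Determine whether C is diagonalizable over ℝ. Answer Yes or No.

Yes

Characteristic polynomial: p(λ) = λ^3 - 3λ^2 - 10λ = λ(λ - 5)(λ + 2).
All 3 eigenvalues are distinct, so C is diagonalizable.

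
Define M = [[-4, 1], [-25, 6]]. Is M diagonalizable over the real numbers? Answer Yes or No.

No

Characteristic polynomial: p(λ) = λ^2 - 2λ + 1 = (λ - 1)^2.
λ = 1 has algebraic multiplicity 2; rank(M − 1I) = 1, so geometric multiplicity = 1.
Geometric multiplicity < algebraic multiplicity, so M is not diagonalizable.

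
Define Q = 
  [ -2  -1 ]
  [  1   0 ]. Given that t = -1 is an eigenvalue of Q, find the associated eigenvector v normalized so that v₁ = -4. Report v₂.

Q + 1I = [[-1, -1], [1, 1]].
Solving (Q + 1I)v = 0 gives the eigenspace spanned by (-4, 4).
With v₁ = -4, v = (-4, 4), so v₂ = 4.

4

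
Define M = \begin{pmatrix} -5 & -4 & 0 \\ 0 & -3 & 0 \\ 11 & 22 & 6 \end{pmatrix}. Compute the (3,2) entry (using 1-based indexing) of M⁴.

Characteristic polynomial: λ^3 + 2λ^2 - 33λ - 90 = (λ - 6)(λ + 3)(λ + 5), so the eigenvalues are -5, -3, 6.
λ=-5: eigenvector (1, 0, -1).
λ=-3: eigenvector (-2, 1, 0).
λ=6: eigenvector (0, 0, 1).
P = [[1, -2, 0], [0, 1, 0], [-1, 0, 1]], D = diag(-5, -3, 6), P⁻¹ = [[1, 2, 0], [0, 1, 0], [1, 2, 1]].
M⁴ = P·diag(625, 81, 1296)·P⁻¹ = [[625, 1088, 0], [0, 81, 0], [671, 1342, 1296]].
The requested entry is 1342.

1342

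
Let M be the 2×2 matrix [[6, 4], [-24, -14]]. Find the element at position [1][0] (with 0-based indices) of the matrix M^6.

279552

Characteristic polynomial: μ^2 + 8μ + 12 = (μ + 2)(μ + 6), so the eigenvalues are -6, -2.
μ=-2: eigenvector (1, -2).
μ=-6: eigenvector (-1, 3).
P = [[1, -1], [-2, 3]], D = diag(-2, -6), P⁻¹ = [[3, 1], [2, 1]].
M⁶ = P·diag(64, 46656)·P⁻¹ = [[-93120, -46592], [279552, 139840]].
The requested entry is 279552.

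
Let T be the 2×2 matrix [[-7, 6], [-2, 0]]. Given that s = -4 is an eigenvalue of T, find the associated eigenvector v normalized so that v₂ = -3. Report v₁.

-6

T + 4I = [[-3, 6], [-2, 4]].
Solving (T + 4I)v = 0 gives the eigenspace spanned by (-6, -3).
With v₂ = -3, v = (-6, -3), so v₁ = -6.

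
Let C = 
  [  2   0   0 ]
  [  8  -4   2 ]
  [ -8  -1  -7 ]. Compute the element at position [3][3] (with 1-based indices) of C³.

Characteristic polynomial: r^3 + 9r^2 + 8r - 60 = (r - 2)(r + 5)(r + 6), so the eigenvalues are -6, -5, 2.
r=2: eigenvector (1, 1, -1).
r=-6: eigenvector (0, -1, 1).
r=-5: eigenvector (0, -2, 1).
P = [[1, 0, 0], [1, -1, -2], [-1, 1, 1]], D = diag(2, -6, -5), P⁻¹ = [[1, 0, 0], [1, 1, 2], [0, -1, -1]].
C³ = P·diag(8, -216, -125)·P⁻¹ = [[8, 0, 0], [224, -34, 182], [-224, -91, -307]].
The requested entry is -307.

-307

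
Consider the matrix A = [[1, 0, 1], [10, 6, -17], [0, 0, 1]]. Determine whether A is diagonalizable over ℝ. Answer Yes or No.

No

Characteristic polynomial: p(s) = s^3 - 8s^2 + 13s - 6 = (s - 6)(s - 1)^2.
s = 1 has algebraic multiplicity 2; rank(A − 1I) = 2, so geometric multiplicity = 1.
Geometric multiplicity < algebraic multiplicity, so A is not diagonalizable.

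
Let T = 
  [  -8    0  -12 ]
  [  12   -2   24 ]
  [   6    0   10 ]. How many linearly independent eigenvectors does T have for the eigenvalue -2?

T + 2I = [[-6, 0, -12], [12, 0, 24], [6, 0, 12]].
This matrix has rank 1, so its null space has dimension 3 − 1 = 2.

2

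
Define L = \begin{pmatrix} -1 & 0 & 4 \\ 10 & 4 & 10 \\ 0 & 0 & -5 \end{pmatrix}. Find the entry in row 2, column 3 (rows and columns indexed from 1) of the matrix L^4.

510

Characteristic polynomial: s^3 + 2s^2 - 19s - 20 = (s - 4)(s + 1)(s + 5), so the eigenvalues are -5, -1, 4.
s=-1: eigenvector (1, -2, 0).
s=-5: eigenvector (-1, 0, 1).
s=4: eigenvector (0, 1, 0).
P = [[1, -1, 0], [-2, 0, 1], [0, 1, 0]], D = diag(-1, -5, 4), P⁻¹ = [[1, 0, 1], [0, 0, 1], [2, 1, 2]].
L⁴ = P·diag(1, 625, 256)·P⁻¹ = [[1, 0, -624], [510, 256, 510], [0, 0, 625]].
The requested entry is 510.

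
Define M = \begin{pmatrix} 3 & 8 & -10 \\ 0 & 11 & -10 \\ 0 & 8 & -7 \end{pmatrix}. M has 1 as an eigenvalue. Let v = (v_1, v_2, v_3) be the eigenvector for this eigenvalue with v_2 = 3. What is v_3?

M − 1I = [[2, 8, -10], [0, 10, -10], [0, 8, -8]].
Solving (M − 1I)v = 0 gives the eigenspace spanned by (3, 3, 3).
With v_2 = 3, v = (3, 3, 3), so v_3 = 3.

3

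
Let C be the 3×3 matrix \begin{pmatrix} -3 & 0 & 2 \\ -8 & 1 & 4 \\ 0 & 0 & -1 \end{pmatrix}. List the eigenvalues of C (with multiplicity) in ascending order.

-3, -1, 1

Characteristic polynomial: p(t) = t^3 + 3t^2 - t - 3 = (t - 1)(t + 1)(t + 3).
Roots (with multiplicity): -3, -1, 1.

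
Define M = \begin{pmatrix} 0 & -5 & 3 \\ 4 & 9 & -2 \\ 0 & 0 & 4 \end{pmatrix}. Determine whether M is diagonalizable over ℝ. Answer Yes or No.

No

Characteristic polynomial: p(s) = s^3 - 13s^2 + 56s - 80 = (s - 5)(s - 4)^2.
s = 4 has algebraic multiplicity 2; rank(M − 4I) = 2, so geometric multiplicity = 1.
Geometric multiplicity < algebraic multiplicity, so M is not diagonalizable.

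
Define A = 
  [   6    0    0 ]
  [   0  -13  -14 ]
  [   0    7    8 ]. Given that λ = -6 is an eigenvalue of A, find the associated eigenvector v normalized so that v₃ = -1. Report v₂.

A + 6I = [[12, 0, 0], [0, -7, -14], [0, 7, 14]].
Solving (A + 6I)v = 0 gives the eigenspace spanned by (0, 2, -1).
With v₃ = -1, v = (0, 2, -1), so v₂ = 2.

2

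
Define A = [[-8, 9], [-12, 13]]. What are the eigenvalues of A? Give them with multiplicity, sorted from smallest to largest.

1, 4

Characteristic polynomial: p(s) = s^2 - 5s + 4 = (s - 4)(s - 1).
Roots (with multiplicity): 1, 4.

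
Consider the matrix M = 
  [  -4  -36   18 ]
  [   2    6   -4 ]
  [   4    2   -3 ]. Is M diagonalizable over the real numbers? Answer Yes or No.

Yes

Characteristic polynomial: p(μ) = μ^3 + μ^2 - 22μ - 40 = (μ - 5)(μ + 2)(μ + 4).
All 3 eigenvalues are distinct, so M is diagonalizable.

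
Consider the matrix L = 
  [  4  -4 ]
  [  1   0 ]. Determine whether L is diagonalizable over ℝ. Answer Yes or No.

No

Characteristic polynomial: p(s) = s^2 - 4s + 4 = (s - 2)^2.
s = 2 has algebraic multiplicity 2; rank(L − 2I) = 1, so geometric multiplicity = 1.
Geometric multiplicity < algebraic multiplicity, so L is not diagonalizable.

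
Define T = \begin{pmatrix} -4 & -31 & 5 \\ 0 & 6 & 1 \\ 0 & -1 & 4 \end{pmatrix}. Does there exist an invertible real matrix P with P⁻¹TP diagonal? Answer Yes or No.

Characteristic polynomial: p(μ) = μ^3 - 6μ^2 - 15μ + 100 = (μ - 5)^2(μ + 4).
μ = 5 has algebraic multiplicity 2; rank(T − 5I) = 2, so geometric multiplicity = 1.
Geometric multiplicity < algebraic multiplicity, so T is not diagonalizable.

No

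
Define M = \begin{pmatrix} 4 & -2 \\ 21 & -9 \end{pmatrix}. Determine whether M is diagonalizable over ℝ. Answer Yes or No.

Characteristic polynomial: p(λ) = λ^2 + 5λ + 6 = (λ + 2)(λ + 3).
All 2 eigenvalues are distinct, so M is diagonalizable.

Yes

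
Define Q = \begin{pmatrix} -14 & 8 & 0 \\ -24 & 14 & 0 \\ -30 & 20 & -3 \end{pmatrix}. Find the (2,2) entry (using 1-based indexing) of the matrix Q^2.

Characteristic polynomial: r^3 + 3r^2 - 4r - 12 = (r - 2)(r + 2)(r + 3), so the eigenvalues are -3, -2, 2.
r=2: eigenvector (1, 2, 2).
r=-2: eigenvector (-2, -3, 0).
r=-3: eigenvector (0, 0, 1).
P = [[1, -2, 0], [2, -3, 0], [2, 0, 1]], D = diag(2, -2, -3), P⁻¹ = [[-3, 2, 0], [-2, 1, 0], [6, -4, 1]].
Q² = P·diag(4, 4, 9)·P⁻¹ = [[4, 0, 0], [0, 4, 0], [30, -20, 9]].
The requested entry is 4.

4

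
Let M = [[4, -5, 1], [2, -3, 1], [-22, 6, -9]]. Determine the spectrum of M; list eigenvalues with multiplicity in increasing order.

Characteristic polynomial: p(t) = t^3 + 8t^2 + 5t - 50 = (t - 2)(t + 5)^2.
Roots (with multiplicity): -5, -5, 2.

-5, -5, 2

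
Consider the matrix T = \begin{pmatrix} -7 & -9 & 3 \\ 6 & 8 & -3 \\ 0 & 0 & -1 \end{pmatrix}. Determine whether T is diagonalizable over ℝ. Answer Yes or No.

Characteristic polynomial: p(s) = s^3 - 3s - 2 = (s - 2)(s + 1)^2.
s = -1 has algebraic multiplicity 2; rank(T + 1I) = 1, so geometric multiplicity = 2.
Every eigenvalue has geometric = algebraic multiplicity, so T is diagonalizable.

Yes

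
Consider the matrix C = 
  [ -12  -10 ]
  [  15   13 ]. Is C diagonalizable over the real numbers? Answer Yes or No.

Yes

Characteristic polynomial: p(r) = r^2 - r - 6 = (r - 3)(r + 2).
All 2 eigenvalues are distinct, so C is diagonalizable.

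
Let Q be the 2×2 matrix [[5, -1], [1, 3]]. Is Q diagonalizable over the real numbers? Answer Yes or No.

No

Characteristic polynomial: p(s) = s^2 - 8s + 16 = (s - 4)^2.
s = 4 has algebraic multiplicity 2; rank(Q − 4I) = 1, so geometric multiplicity = 1.
Geometric multiplicity < algebraic multiplicity, so Q is not diagonalizable.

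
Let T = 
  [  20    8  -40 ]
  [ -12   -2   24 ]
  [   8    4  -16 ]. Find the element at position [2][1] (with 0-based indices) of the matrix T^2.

-8

Characteristic polynomial: μ^3 - 2μ^2 - 8μ = μ(μ - 4)(μ + 2), so the eigenvalues are -2, 0, 4.
μ=0: eigenvector (2, 0, 1).
μ=-2: eigenvector (-4, 1, -2).
μ=4: eigenvector (1, -2, 0).
P = [[2, -4, 1], [0, 1, -2], [1, -2, 0]], D = diag(0, -2, 4), P⁻¹ = [[4, 2, -7], [2, 1, -4], [1, 0, -2]].
T² = P·diag(0, 4, 16)·P⁻¹ = [[-16, -16, 32], [-24, 4, 48], [-16, -8, 32]].
The requested entry is -8.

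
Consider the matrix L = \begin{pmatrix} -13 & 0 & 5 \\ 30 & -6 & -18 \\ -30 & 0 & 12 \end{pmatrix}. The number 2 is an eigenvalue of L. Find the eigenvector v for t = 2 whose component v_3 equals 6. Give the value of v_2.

L − 2I = [[-15, 0, 5], [30, -8, -18], [-30, 0, 10]].
Solving (L − 2I)v = 0 gives the eigenspace spanned by (2, -6, 6).
With v_3 = 6, v = (2, -6, 6), so v_2 = -6.

-6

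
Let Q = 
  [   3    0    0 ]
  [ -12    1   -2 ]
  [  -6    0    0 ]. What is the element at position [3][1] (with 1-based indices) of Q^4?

-162

Characteristic polynomial: μ^3 - 4μ^2 + 3μ = μ(μ - 3)(μ - 1), so the eigenvalues are 0, 1, 3.
μ=0: eigenvector (0, 2, 1).
μ=1: eigenvector (0, 1, 0).
μ=3: eigenvector (1, -4, -2).
P = [[0, 0, 1], [2, 1, -4], [1, 0, -2]], D = diag(0, 1, 3), P⁻¹ = [[2, 0, 1], [0, 1, -2], [1, 0, 0]].
Q⁴ = P·diag(0, 1, 81)·P⁻¹ = [[81, 0, 0], [-324, 1, -2], [-162, 0, 0]].
The requested entry is -162.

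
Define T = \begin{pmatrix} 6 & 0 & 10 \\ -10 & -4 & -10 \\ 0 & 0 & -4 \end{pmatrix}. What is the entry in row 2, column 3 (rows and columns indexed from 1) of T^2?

-20

Characteristic polynomial: s^3 + 2s^2 - 32s - 96 = (s - 6)(s + 4)^2, so the eigenvalues are -4, -4, 6.
s=6: eigenvector (1, -1, 0).
s=-4: eigenvector (0, 1, 0).
s=-4: eigenvector (-1, -3, 1).
P = [[1, 0, -1], [-1, 1, -3], [0, 0, 1]], D = diag(6, -4, -4), P⁻¹ = [[1, 0, 1], [1, 1, 4], [0, 0, 1]].
T² = P·diag(36, 16, 16)·P⁻¹ = [[36, 0, 20], [-20, 16, -20], [0, 0, 16]].
The requested entry is -20.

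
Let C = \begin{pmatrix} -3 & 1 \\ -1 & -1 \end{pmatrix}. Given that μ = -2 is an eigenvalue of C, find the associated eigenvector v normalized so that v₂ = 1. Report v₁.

1

C + 2I = [[-1, 1], [-1, 1]].
Solving (C + 2I)v = 0 gives the eigenspace spanned by (1, 1).
With v₂ = 1, v = (1, 1), so v₁ = 1.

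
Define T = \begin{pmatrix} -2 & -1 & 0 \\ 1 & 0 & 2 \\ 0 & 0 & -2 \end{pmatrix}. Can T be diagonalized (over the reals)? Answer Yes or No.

No

Characteristic polynomial: p(r) = r^3 + 4r^2 + 5r + 2 = (r + 1)^2(r + 2).
r = -1 has algebraic multiplicity 2; rank(T + 1I) = 2, so geometric multiplicity = 1.
Geometric multiplicity < algebraic multiplicity, so T is not diagonalizable.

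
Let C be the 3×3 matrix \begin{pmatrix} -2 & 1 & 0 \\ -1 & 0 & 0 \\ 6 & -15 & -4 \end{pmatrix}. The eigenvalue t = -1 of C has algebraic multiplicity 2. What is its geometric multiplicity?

1

C + 1I = [[-1, 1, 0], [-1, 1, 0], [6, -15, -3]].
This matrix has rank 2, so its null space has dimension 3 − 2 = 1.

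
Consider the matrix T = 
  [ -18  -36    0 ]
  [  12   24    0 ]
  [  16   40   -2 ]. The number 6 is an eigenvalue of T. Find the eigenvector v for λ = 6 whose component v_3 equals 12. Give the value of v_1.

T − 6I = [[-24, -36, 0], [12, 18, 0], [16, 40, -8]].
Solving (T − 6I)v = 0 gives the eigenspace spanned by (-9, 6, 12).
With v_3 = 12, v = (-9, 6, 12), so v_1 = -9.

-9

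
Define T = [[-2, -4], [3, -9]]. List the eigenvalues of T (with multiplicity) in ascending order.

-6, -5

Characteristic polynomial: p(μ) = μ^2 + 11μ + 30 = (μ + 5)(μ + 6).
Roots (with multiplicity): -6, -5.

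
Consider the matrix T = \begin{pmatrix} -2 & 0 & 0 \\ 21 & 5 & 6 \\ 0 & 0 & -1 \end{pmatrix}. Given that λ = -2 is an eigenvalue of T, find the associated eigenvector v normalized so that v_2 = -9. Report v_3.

0

T + 2I = [[0, 0, 0], [21, 7, 6], [0, 0, 1]].
Solving (T + 2I)v = 0 gives the eigenspace spanned by (3, -9, 0).
With v_2 = -9, v = (3, -9, 0), so v_3 = 0.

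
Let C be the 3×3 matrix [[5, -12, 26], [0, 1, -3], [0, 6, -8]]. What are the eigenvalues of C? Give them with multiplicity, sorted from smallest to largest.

Characteristic polynomial: p(t) = t^3 + 2t^2 - 25t - 50 = (t - 5)(t + 2)(t + 5).
Roots (with multiplicity): -5, -2, 5.

-5, -2, 5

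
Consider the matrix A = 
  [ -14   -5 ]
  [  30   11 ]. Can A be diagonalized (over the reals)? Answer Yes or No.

Characteristic polynomial: p(s) = s^2 + 3s - 4 = (s - 1)(s + 4).
All 2 eigenvalues are distinct, so A is diagonalizable.

Yes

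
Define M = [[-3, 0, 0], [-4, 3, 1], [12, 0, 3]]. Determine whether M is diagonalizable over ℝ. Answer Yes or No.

Characteristic polynomial: p(μ) = μ^3 - 3μ^2 - 9μ + 27 = (μ - 3)^2(μ + 3).
μ = 3 has algebraic multiplicity 2; rank(M − 3I) = 2, so geometric multiplicity = 1.
Geometric multiplicity < algebraic multiplicity, so M is not diagonalizable.

No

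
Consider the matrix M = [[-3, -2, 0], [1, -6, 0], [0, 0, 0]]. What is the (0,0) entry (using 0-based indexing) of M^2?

Characteristic polynomial: r^3 + 9r^2 + 20r = r(r + 4)(r + 5), so the eigenvalues are -5, -4, 0.
r=-4: eigenvector (2, 1, 0).
r=-5: eigenvector (1, 1, 0).
r=0: eigenvector (0, 0, 1).
P = [[2, 1, 0], [1, 1, 0], [0, 0, 1]], D = diag(-4, -5, 0), P⁻¹ = [[1, -1, 0], [-1, 2, 0], [0, 0, 1]].
M² = P·diag(16, 25, 0)·P⁻¹ = [[7, 18, 0], [-9, 34, 0], [0, 0, 0]].
The requested entry is 7.

7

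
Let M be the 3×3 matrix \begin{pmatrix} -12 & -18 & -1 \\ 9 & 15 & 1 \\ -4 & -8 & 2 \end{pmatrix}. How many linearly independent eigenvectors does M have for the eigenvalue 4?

1

M − 4I = [[-16, -18, -1], [9, 11, 1], [-4, -8, -2]].
This matrix has rank 2, so its null space has dimension 3 − 2 = 1.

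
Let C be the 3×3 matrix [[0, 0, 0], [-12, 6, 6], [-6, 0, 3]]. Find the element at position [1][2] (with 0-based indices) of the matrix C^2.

54

Characteristic polynomial: r^3 - 9r^2 + 18r = r(r - 6)(r - 3), so the eigenvalues are 0, 3, 6.
r=0: eigenvector (1, 0, 2).
r=6: eigenvector (0, 1, 0).
r=3: eigenvector (0, -2, 1).
P = [[1, 0, 0], [0, 1, -2], [2, 0, 1]], D = diag(0, 6, 3), P⁻¹ = [[1, 0, 0], [-4, 1, 2], [-2, 0, 1]].
C² = P·diag(0, 36, 9)·P⁻¹ = [[0, 0, 0], [-108, 36, 54], [-18, 0, 9]].
The requested entry is 54.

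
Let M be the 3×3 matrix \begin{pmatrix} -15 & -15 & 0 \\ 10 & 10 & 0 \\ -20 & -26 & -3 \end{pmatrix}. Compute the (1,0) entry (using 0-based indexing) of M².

-50

Characteristic polynomial: μ^3 + 8μ^2 + 15μ = μ(μ + 3)(μ + 5), so the eigenvalues are -5, -3, 0.
μ=-3: eigenvector (0, 0, 1).
μ=0: eigenvector (-1, 1, -2).
μ=-5: eigenvector (3, -2, 4).
P = [[0, -1, 3], [0, 1, -2], [1, -2, 4]], D = diag(-3, 0, -5), P⁻¹ = [[0, 2, 1], [2, 3, 0], [1, 1, 0]].
M² = P·diag(9, 0, 25)·P⁻¹ = [[75, 75, 0], [-50, -50, 0], [100, 118, 9]].
The requested entry is -50.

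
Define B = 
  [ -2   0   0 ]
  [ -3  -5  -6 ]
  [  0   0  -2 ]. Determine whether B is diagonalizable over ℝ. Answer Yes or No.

Characteristic polynomial: p(r) = r^3 + 9r^2 + 24r + 20 = (r + 2)^2(r + 5).
r = -2 has algebraic multiplicity 2; rank(B + 2I) = 1, so geometric multiplicity = 2.
Every eigenvalue has geometric = algebraic multiplicity, so B is diagonalizable.

Yes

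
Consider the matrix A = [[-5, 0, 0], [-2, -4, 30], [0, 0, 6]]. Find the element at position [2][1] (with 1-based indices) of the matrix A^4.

Characteristic polynomial: t^3 + 3t^2 - 34t - 120 = (t - 6)(t + 4)(t + 5), so the eigenvalues are -5, -4, 6.
t=-5: eigenvector (1, 2, 0).
t=6: eigenvector (0, 3, 1).
t=-4: eigenvector (0, 1, 0).
P = [[1, 0, 0], [2, 3, 1], [0, 1, 0]], D = diag(-5, 6, -4), P⁻¹ = [[1, 0, 0], [0, 0, 1], [-2, 1, -3]].
A⁴ = P·diag(625, 1296, 256)·P⁻¹ = [[625, 0, 0], [738, 256, 3120], [0, 0, 1296]].
The requested entry is 738.

738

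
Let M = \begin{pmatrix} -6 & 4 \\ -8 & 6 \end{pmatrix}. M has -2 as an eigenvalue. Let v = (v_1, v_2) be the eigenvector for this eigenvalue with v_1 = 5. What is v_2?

M + 2I = [[-4, 4], [-8, 8]].
Solving (M + 2I)v = 0 gives the eigenspace spanned by (5, 5).
With v_1 = 5, v = (5, 5), so v_2 = 5.

5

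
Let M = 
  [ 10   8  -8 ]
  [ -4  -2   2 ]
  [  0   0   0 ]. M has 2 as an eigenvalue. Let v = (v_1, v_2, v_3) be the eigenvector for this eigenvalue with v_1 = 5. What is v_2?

-5

M − 2I = [[8, 8, -8], [-4, -4, 2], [0, 0, -2]].
Solving (M − 2I)v = 0 gives the eigenspace spanned by (5, -5, 0).
With v_1 = 5, v = (5, -5, 0), so v_2 = -5.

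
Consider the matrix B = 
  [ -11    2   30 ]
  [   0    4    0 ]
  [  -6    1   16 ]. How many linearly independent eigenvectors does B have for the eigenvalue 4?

1

B − 4I = [[-15, 2, 30], [0, 0, 0], [-6, 1, 12]].
This matrix has rank 2, so its null space has dimension 3 − 2 = 1.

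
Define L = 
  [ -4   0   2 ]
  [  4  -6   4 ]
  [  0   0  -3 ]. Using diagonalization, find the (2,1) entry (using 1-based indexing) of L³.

304

Characteristic polynomial: s^3 + 13s^2 + 54s + 72 = (s + 3)(s + 4)(s + 6), so the eigenvalues are -6, -4, -3.
s=-4: eigenvector (1, 2, 0).
s=-6: eigenvector (0, 1, 0).
s=-3: eigenvector (2, 4, 1).
P = [[1, 0, 2], [2, 1, 4], [0, 0, 1]], D = diag(-4, -6, -3), P⁻¹ = [[1, 0, -2], [-2, 1, 0], [0, 0, 1]].
L³ = P·diag(-64, -216, -27)·P⁻¹ = [[-64, 0, 74], [304, -216, 148], [0, 0, -27]].
The requested entry is 304.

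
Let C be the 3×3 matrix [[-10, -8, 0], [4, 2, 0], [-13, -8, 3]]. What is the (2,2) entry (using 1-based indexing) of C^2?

-28

Characteristic polynomial: μ^3 + 5μ^2 - 12μ - 36 = (μ - 3)(μ + 2)(μ + 6), so the eigenvalues are -6, -2, 3.
μ=-2: eigenvector (1, -1, 1).
μ=-6: eigenvector (2, -1, 2).
μ=3: eigenvector (0, 0, 1).
P = [[1, 2, 0], [-1, -1, 0], [1, 2, 1]], D = diag(-2, -6, 3), P⁻¹ = [[-1, -2, 0], [1, 1, 0], [-1, 0, 1]].
C² = P·diag(4, 36, 9)·P⁻¹ = [[68, 64, 0], [-32, -28, 0], [59, 64, 9]].
The requested entry is -28.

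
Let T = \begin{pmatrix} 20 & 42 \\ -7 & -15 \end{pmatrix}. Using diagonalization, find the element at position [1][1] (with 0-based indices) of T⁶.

Characteristic polynomial: r^2 - 5r - 6 = (r - 6)(r + 1), so the eigenvalues are -1, 6.
r=6: eigenvector (3, -1).
r=-1: eigenvector (2, -1).
P = [[3, 2], [-1, -1]], D = diag(6, -1), P⁻¹ = [[1, 2], [-1, -3]].
T⁶ = P·diag(46656, 1)·P⁻¹ = [[139966, 279930], [-46655, -93309]].
The requested entry is -93309.

-93309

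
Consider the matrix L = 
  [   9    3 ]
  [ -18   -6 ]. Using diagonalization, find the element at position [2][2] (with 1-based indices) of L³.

Characteristic polynomial: r^2 - 3r = r(r - 3), so the eigenvalues are 0, 3.
r=0: eigenvector (-1, 3).
r=3: eigenvector (1, -2).
P = [[-1, 1], [3, -2]], D = diag(0, 3), P⁻¹ = [[2, 1], [3, 1]].
L³ = P·diag(0, 27)·P⁻¹ = [[81, 27], [-162, -54]].
The requested entry is -54.

-54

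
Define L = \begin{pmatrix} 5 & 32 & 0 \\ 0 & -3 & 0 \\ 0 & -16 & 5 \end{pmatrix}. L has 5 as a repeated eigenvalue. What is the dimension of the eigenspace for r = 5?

2

L − 5I = [[0, 32, 0], [0, -8, 0], [0, -16, 0]].
This matrix has rank 1, so its null space has dimension 3 − 1 = 2.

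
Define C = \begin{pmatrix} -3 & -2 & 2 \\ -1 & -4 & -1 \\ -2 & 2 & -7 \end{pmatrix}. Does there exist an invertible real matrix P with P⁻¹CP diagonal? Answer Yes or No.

Characteristic polynomial: p(t) = t^3 + 14t^2 + 65t + 100 = (t + 4)(t + 5)^2.
t = -5 has algebraic multiplicity 2; rank(C + 5I) = 1, so geometric multiplicity = 2.
Every eigenvalue has geometric = algebraic multiplicity, so C is diagonalizable.

Yes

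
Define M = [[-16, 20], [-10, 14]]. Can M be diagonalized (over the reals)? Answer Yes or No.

Yes

Characteristic polynomial: p(s) = s^2 + 2s - 24 = (s - 4)(s + 6).
All 2 eigenvalues are distinct, so M is diagonalizable.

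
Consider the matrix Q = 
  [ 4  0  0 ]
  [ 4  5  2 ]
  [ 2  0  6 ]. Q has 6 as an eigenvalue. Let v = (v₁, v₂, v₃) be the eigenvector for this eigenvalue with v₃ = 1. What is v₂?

2

Q − 6I = [[-2, 0, 0], [4, -1, 2], [2, 0, 0]].
Solving (Q − 6I)v = 0 gives the eigenspace spanned by (0, 2, 1).
With v₃ = 1, v = (0, 2, 1), so v₂ = 2.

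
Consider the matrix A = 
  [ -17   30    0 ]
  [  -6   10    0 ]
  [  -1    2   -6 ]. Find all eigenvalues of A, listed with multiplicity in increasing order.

-6, -5, -2

Characteristic polynomial: p(r) = r^3 + 13r^2 + 52r + 60 = (r + 2)(r + 5)(r + 6).
Roots (with multiplicity): -6, -5, -2.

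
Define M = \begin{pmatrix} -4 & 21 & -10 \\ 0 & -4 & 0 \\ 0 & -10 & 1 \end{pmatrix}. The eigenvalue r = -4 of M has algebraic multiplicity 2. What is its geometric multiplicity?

1

M + 4I = [[0, 21, -10], [0, 0, 0], [0, -10, 5]].
This matrix has rank 2, so its null space has dimension 3 − 2 = 1.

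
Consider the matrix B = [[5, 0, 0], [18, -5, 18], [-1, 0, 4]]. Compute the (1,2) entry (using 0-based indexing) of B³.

378

Characteristic polynomial: r^3 - 4r^2 - 25r + 100 = (r - 5)(r - 4)(r + 5), so the eigenvalues are -5, 4, 5.
r=-5: eigenvector (0, 1, 0).
r=5: eigenvector (1, 0, -1).
r=4: eigenvector (0, 2, 1).
P = [[0, 1, 0], [1, 0, 2], [0, -1, 1]], D = diag(-5, 5, 4), P⁻¹ = [[-2, 1, -2], [1, 0, 0], [1, 0, 1]].
B³ = P·diag(-125, 125, 64)·P⁻¹ = [[125, 0, 0], [378, -125, 378], [-61, 0, 64]].
The requested entry is 378.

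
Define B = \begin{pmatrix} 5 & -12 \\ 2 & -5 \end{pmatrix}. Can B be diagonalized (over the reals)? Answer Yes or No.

Characteristic polynomial: p(λ) = λ^2 - 1 = (λ - 1)(λ + 1).
All 2 eigenvalues are distinct, so B is diagonalizable.

Yes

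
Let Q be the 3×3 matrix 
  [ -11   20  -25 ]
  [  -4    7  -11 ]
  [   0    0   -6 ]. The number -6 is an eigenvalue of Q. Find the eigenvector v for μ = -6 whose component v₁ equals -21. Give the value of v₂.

-9

Q + 6I = [[-5, 20, -25], [-4, 13, -11], [0, 0, 0]].
Solving (Q + 6I)v = 0 gives the eigenspace spanned by (-21, -9, -3).
With v₁ = -21, v = (-21, -9, -3), so v₂ = -9.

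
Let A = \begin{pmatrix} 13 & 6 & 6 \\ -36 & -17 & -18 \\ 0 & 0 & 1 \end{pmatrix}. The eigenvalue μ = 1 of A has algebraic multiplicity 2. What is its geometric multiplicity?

A − 1I = [[12, 6, 6], [-36, -18, -18], [0, 0, 0]].
This matrix has rank 1, so its null space has dimension 3 − 1 = 2.

2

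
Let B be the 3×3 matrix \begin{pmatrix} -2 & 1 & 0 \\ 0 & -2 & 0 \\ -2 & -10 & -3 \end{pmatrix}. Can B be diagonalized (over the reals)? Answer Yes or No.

Characteristic polynomial: p(t) = t^3 + 7t^2 + 16t + 12 = (t + 2)^2(t + 3).
t = -2 has algebraic multiplicity 2; rank(B + 2I) = 2, so geometric multiplicity = 1.
Geometric multiplicity < algebraic multiplicity, so B is not diagonalizable.

No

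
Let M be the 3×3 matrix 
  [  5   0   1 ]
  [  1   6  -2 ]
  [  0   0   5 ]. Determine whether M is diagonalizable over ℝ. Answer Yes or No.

No

Characteristic polynomial: p(r) = r^3 - 16r^2 + 85r - 150 = (r - 6)(r - 5)^2.
r = 5 has algebraic multiplicity 2; rank(M − 5I) = 2, so geometric multiplicity = 1.
Geometric multiplicity < algebraic multiplicity, so M is not diagonalizable.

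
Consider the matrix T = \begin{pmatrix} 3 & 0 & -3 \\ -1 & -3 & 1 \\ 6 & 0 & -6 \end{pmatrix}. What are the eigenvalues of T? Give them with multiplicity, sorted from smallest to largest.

-3, -3, 0

Characteristic polynomial: p(r) = r^3 + 6r^2 + 9r = r(r + 3)^2.
Roots (with multiplicity): -3, -3, 0.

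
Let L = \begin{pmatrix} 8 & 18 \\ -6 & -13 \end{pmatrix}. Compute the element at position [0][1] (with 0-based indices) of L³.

Characteristic polynomial: μ^2 + 5μ + 4 = (μ + 1)(μ + 4), so the eigenvalues are -4, -1.
μ=-4: eigenvector (3, -2).
μ=-1: eigenvector (-2, 1).
P = [[3, -2], [-2, 1]], D = diag(-4, -1), P⁻¹ = [[-1, -2], [-2, -3]].
L³ = P·diag(-64, -1)·P⁻¹ = [[188, 378], [-126, -253]].
The requested entry is 378.

378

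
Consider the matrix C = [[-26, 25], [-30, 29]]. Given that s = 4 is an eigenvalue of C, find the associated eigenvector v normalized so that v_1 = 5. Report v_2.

6

C − 4I = [[-30, 25], [-30, 25]].
Solving (C − 4I)v = 0 gives the eigenspace spanned by (5, 6).
With v_1 = 5, v = (5, 6), so v_2 = 6.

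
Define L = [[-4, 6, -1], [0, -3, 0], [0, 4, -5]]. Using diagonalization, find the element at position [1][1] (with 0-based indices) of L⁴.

Characteristic polynomial: r^3 + 12r^2 + 47r + 60 = (r + 3)(r + 4)(r + 5), so the eigenvalues are -5, -4, -3.
r=-4: eigenvector (1, 0, 0).
r=-3: eigenvector (4, 1, 2).
r=-5: eigenvector (1, 0, 1).
P = [[1, 4, 1], [0, 1, 0], [0, 2, 1]], D = diag(-4, -3, -5), P⁻¹ = [[1, -2, -1], [0, 1, 0], [0, -2, 1]].
L⁴ = P·diag(256, 81, 625)·P⁻¹ = [[256, -1438, 369], [0, 81, 0], [0, -1088, 625]].
The requested entry is 81.

81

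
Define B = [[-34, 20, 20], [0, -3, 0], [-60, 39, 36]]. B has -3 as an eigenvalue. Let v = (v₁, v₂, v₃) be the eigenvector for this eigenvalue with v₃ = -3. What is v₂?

3

B + 3I = [[-31, 20, 20], [0, 0, 0], [-60, 39, 39]].
Solving (B + 3I)v = 0 gives the eigenspace spanned by (0, 3, -3).
With v₃ = -3, v = (0, 3, -3), so v₂ = 3.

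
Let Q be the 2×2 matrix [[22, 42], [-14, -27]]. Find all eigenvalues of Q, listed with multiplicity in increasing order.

-6, 1

Characteristic polynomial: p(t) = t^2 + 5t - 6 = (t - 1)(t + 6).
Roots (with multiplicity): -6, 1.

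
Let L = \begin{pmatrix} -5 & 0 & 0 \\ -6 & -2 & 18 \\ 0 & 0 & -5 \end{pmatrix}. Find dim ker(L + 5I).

L + 5I = [[0, 0, 0], [-6, 3, 18], [0, 0, 0]].
This matrix has rank 1, so its null space has dimension 3 − 1 = 2.

2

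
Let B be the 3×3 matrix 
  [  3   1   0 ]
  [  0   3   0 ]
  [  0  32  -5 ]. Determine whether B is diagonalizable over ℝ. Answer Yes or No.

No

Characteristic polynomial: p(μ) = μ^3 - μ^2 - 21μ + 45 = (μ - 3)^2(μ + 5).
μ = 3 has algebraic multiplicity 2; rank(B − 3I) = 2, so geometric multiplicity = 1.
Geometric multiplicity < algebraic multiplicity, so B is not diagonalizable.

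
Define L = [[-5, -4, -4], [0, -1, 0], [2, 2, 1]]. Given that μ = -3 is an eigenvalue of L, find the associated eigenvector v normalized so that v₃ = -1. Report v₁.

2

L + 3I = [[-2, -4, -4], [0, 2, 0], [2, 2, 4]].
Solving (L + 3I)v = 0 gives the eigenspace spanned by (2, 0, -1).
With v₃ = -1, v = (2, 0, -1), so v₁ = 2.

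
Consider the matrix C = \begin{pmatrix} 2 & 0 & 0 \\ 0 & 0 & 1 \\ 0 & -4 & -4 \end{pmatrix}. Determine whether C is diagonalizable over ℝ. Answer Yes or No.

No

Characteristic polynomial: p(λ) = λ^3 + 2λ^2 - 4λ - 8 = (λ - 2)(λ + 2)^2.
λ = -2 has algebraic multiplicity 2; rank(C + 2I) = 2, so geometric multiplicity = 1.
Geometric multiplicity < algebraic multiplicity, so C is not diagonalizable.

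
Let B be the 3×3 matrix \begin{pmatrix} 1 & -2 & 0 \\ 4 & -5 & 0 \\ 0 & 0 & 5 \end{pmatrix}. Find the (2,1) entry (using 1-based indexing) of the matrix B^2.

-16

Characteristic polynomial: μ^3 - μ^2 - 17μ - 15 = (μ - 5)(μ + 1)(μ + 3), so the eigenvalues are -3, -1, 5.
μ=-3: eigenvector (1, 2, 0).
μ=5: eigenvector (0, 0, 1).
μ=-1: eigenvector (-1, -1, 0).
P = [[1, 0, -1], [2, 0, -1], [0, 1, 0]], D = diag(-3, 5, -1), P⁻¹ = [[-1, 1, 0], [0, 0, 1], [-2, 1, 0]].
B² = P·diag(9, 25, 1)·P⁻¹ = [[-7, 8, 0], [-16, 17, 0], [0, 0, 25]].
The requested entry is -16.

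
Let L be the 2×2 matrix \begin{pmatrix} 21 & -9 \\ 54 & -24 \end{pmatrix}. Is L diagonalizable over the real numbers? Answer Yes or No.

Yes

Characteristic polynomial: p(s) = s^2 + 3s - 18 = (s - 3)(s + 6).
All 2 eigenvalues are distinct, so L is diagonalizable.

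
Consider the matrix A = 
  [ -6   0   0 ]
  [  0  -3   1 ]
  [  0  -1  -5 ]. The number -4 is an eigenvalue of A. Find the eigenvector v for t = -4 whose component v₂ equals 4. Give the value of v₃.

A + 4I = [[-2, 0, 0], [0, 1, 1], [0, -1, -1]].
Solving (A + 4I)v = 0 gives the eigenspace spanned by (0, 4, -4).
With v₂ = 4, v = (0, 4, -4), so v₃ = -4.

-4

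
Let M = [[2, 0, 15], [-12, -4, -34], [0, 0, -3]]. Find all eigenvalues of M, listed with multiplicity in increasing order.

Characteristic polynomial: p(s) = s^3 + 5s^2 - 2s - 24 = (s - 2)(s + 3)(s + 4).
Roots (with multiplicity): -4, -3, 2.

-4, -3, 2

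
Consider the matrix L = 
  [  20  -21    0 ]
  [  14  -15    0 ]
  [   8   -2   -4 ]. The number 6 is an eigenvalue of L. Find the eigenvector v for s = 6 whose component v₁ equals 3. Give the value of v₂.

2

L − 6I = [[14, -21, 0], [14, -21, 0], [8, -2, -10]].
Solving (L − 6I)v = 0 gives the eigenspace spanned by (3, 2, 2).
With v₁ = 3, v = (3, 2, 2), so v₂ = 2.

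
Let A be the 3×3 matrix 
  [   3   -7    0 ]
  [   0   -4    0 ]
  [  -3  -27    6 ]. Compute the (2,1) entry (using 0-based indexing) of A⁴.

-1905

Characteristic polynomial: r^3 - 5r^2 - 18r + 72 = (r - 6)(r - 3)(r + 4), so the eigenvalues are -4, 3, 6.
r=3: eigenvector (1, 0, 1).
r=-4: eigenvector (1, 1, 3).
r=6: eigenvector (0, 0, 1).
P = [[1, 1, 0], [0, 1, 0], [1, 3, 1]], D = diag(3, -4, 6), P⁻¹ = [[1, -1, 0], [0, 1, 0], [-1, -2, 1]].
A⁴ = P·diag(81, 256, 1296)·P⁻¹ = [[81, 175, 0], [0, 256, 0], [-1215, -1905, 1296]].
The requested entry is -1905.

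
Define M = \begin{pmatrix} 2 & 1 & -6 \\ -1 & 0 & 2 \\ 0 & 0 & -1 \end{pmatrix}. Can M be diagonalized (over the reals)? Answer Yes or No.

No

Characteristic polynomial: p(r) = r^3 - r^2 - r + 1 = (r - 1)^2(r + 1).
r = 1 has algebraic multiplicity 2; rank(M − 1I) = 2, so geometric multiplicity = 1.
Geometric multiplicity < algebraic multiplicity, so M is not diagonalizable.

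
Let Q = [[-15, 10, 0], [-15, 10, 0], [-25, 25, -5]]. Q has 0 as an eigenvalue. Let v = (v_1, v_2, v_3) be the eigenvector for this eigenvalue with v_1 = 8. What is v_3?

Q = [[-15, 10, 0], [-15, 10, 0], [-25, 25, -5]].
Solving (Q)v = 0 gives the eigenspace spanned by (8, 12, 20).
With v_1 = 8, v = (8, 12, 20), so v_3 = 20.

20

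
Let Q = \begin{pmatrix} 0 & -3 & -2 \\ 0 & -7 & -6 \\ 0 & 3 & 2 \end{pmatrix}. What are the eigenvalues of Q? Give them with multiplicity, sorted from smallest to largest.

Characteristic polynomial: p(t) = t^3 + 5t^2 + 4t = t(t + 1)(t + 4).
Roots (with multiplicity): -4, -1, 0.

-4, -1, 0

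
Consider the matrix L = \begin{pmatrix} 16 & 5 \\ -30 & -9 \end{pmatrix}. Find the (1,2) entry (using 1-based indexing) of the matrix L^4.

1295

Characteristic polynomial: μ^2 - 7μ + 6 = (μ - 6)(μ - 1), so the eigenvalues are 1, 6.
μ=6: eigenvector (1, -2).
μ=1: eigenvector (1, -3).
P = [[1, 1], [-2, -3]], D = diag(6, 1), P⁻¹ = [[3, 1], [-2, -1]].
L⁴ = P·diag(1296, 1)·P⁻¹ = [[3886, 1295], [-7770, -2589]].
The requested entry is 1295.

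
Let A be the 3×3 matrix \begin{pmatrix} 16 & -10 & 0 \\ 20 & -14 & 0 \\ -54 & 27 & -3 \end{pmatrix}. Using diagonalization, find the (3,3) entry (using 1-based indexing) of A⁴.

Characteristic polynomial: μ^3 + μ^2 - 30μ - 72 = (μ - 6)(μ + 3)(μ + 4), so the eigenvalues are -4, -3, 6.
μ=-4: eigenvector (1, 2, 0).
μ=6: eigenvector (-1, -1, 3).
μ=-3: eigenvector (0, 0, 1).
P = [[1, -1, 0], [2, -1, 0], [0, 3, 1]], D = diag(-4, 6, -3), P⁻¹ = [[-1, 1, 0], [-2, 1, 0], [6, -3, 1]].
A⁴ = P·diag(256, 1296, 81)·P⁻¹ = [[2336, -1040, 0], [2080, -784, 0], [-7290, 3645, 81]].
The requested entry is 81.

81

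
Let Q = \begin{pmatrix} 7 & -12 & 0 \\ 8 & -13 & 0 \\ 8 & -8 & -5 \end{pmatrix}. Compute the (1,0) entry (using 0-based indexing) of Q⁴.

-1248

Characteristic polynomial: r^3 + 11r^2 + 35r + 25 = (r + 1)(r + 5)^2, so the eigenvalues are -5, -5, -1.
r=-5: eigenvector (1, 1, 0).
r=-1: eigenvector (3, 2, 2).
r=-5: eigenvector (0, 0, 1).
P = [[1, 3, 0], [1, 2, 0], [0, 2, 1]], D = diag(-5, -1, -5), P⁻¹ = [[-2, 3, 0], [1, -1, 0], [-2, 2, 1]].
Q⁴ = P·diag(625, 1, 625)·P⁻¹ = [[-1247, 1872, 0], [-1248, 1873, 0], [-1248, 1248, 625]].
The requested entry is -1248.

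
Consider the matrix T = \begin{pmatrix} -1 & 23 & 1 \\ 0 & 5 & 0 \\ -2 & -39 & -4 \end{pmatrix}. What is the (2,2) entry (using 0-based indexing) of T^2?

14

Characteristic polynomial: r^3 - 19r - 30 = (r - 5)(r + 2)(r + 3), so the eigenvalues are -3, -2, 5.
r=-3: eigenvector (1, 0, -2).
r=5: eigenvector (3, 1, -5).
r=-2: eigenvector (1, 0, -1).
P = [[1, 3, 1], [0, 1, 0], [-2, -5, -1]], D = diag(-3, 5, -2), P⁻¹ = [[-1, -2, -1], [0, 1, 0], [2, -1, 1]].
T² = P·diag(9, 25, 4)·P⁻¹ = [[-1, 53, -5], [0, 25, 0], [10, -85, 14]].
The requested entry is 14.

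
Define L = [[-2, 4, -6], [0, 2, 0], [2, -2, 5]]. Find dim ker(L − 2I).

2

L − 2I = [[-4, 4, -6], [0, 0, 0], [2, -2, 3]].
This matrix has rank 1, so its null space has dimension 3 − 1 = 2.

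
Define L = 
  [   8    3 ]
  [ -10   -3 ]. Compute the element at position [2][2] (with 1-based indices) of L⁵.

-1023

Characteristic polynomial: λ^2 - 5λ + 6 = (λ - 3)(λ - 2), so the eigenvalues are 2, 3.
λ=2: eigenvector (1, -2).
λ=3: eigenvector (3, -5).
P = [[1, 3], [-2, -5]], D = diag(2, 3), P⁻¹ = [[-5, -3], [2, 1]].
L⁵ = P·diag(32, 243)·P⁻¹ = [[1298, 633], [-2110, -1023]].
The requested entry is -1023.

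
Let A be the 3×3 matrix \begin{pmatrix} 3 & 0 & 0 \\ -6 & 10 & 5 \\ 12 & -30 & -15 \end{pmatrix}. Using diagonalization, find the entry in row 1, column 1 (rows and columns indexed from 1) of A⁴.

81

Characteristic polynomial: μ^3 + 2μ^2 - 15μ = μ(μ - 3)(μ + 5), so the eigenvalues are -5, 0, 3.
μ=3: eigenvector (1, -2, 4).
μ=0: eigenvector (0, -1, 2).
μ=-5: eigenvector (0, 1, -3).
P = [[1, 0, 0], [-2, -1, 1], [4, 2, -3]], D = diag(3, 0, -5), P⁻¹ = [[1, 0, 0], [-2, -3, -1], [0, -2, -1]].
A⁴ = P·diag(81, 0, 625)·P⁻¹ = [[81, 0, 0], [-162, -1250, -625], [324, 3750, 1875]].
The requested entry is 81.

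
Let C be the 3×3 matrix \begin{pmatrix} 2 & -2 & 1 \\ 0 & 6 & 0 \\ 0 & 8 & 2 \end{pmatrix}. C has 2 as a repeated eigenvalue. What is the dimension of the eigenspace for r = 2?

1

C − 2I = [[0, -2, 1], [0, 4, 0], [0, 8, 0]].
This matrix has rank 2, so its null space has dimension 3 − 2 = 1.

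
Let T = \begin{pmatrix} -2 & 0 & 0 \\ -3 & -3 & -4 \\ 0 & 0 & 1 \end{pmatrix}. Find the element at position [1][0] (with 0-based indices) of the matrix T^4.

195

Characteristic polynomial: s^3 + 4s^2 + s - 6 = (s - 1)(s + 2)(s + 3), so the eigenvalues are -3, -2, 1.
s=-3: eigenvector (0, 1, 0).
s=-2: eigenvector (1, -3, 0).
s=1: eigenvector (0, -1, 1).
P = [[0, 1, 0], [1, -3, -1], [0, 0, 1]], D = diag(-3, -2, 1), P⁻¹ = [[3, 1, 1], [1, 0, 0], [0, 0, 1]].
T⁴ = P·diag(81, 16, 1)·P⁻¹ = [[16, 0, 0], [195, 81, 80], [0, 0, 1]].
The requested entry is 195.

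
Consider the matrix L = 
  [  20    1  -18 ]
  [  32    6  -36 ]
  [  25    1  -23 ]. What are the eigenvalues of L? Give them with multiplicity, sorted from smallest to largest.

Characteristic polynomial: p(t) = t^3 - 3t^2 - 24t + 80 = (t - 4)^2(t + 5).
Roots (with multiplicity): -5, 4, 4.

-5, 4, 4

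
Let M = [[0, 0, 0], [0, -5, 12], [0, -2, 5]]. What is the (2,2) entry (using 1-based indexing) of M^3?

Characteristic polynomial: t^3 - t = t(t - 1)(t + 1), so the eigenvalues are -1, 0, 1.
t=0: eigenvector (1, 0, 0).
t=-1: eigenvector (0, 3, 1).
t=1: eigenvector (0, 2, 1).
P = [[1, 0, 0], [0, 3, 2], [0, 1, 1]], D = diag(0, -1, 1), P⁻¹ = [[1, 0, 0], [0, 1, -2], [0, -1, 3]].
M³ = P·diag(0, -1, 1)·P⁻¹ = [[0, 0, 0], [0, -5, 12], [0, -2, 5]].
The requested entry is -5.

-5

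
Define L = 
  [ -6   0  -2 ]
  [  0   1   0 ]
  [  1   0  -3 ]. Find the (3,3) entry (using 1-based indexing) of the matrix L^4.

Characteristic polynomial: s^3 + 8s^2 + 11s - 20 = (s - 1)(s + 4)(s + 5), so the eigenvalues are -5, -4, 1.
s=-4: eigenvector (-1, 0, 1).
s=-5: eigenvector (-2, 0, 1).
s=1: eigenvector (0, 1, 0).
P = [[-1, -2, 0], [0, 0, 1], [1, 1, 0]], D = diag(-4, -5, 1), P⁻¹ = [[1, 0, 2], [-1, 0, -1], [0, 1, 0]].
L⁴ = P·diag(256, 625, 1)·P⁻¹ = [[994, 0, 738], [0, 1, 0], [-369, 0, -113]].
The requested entry is -113.

-113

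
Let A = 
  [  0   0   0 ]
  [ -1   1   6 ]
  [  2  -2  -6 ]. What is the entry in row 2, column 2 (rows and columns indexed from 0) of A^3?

-84

Characteristic polynomial: s^3 + 5s^2 + 6s = s(s + 2)(s + 3), so the eigenvalues are -3, -2, 0.
s=0: eigenvector (1, 1, 0).
s=-3: eigenvector (0, -3, 2).
s=-2: eigenvector (0, -2, 1).
P = [[1, 0, 0], [1, -3, -2], [0, 2, 1]], D = diag(0, -3, -2), P⁻¹ = [[1, 0, 0], [-1, 1, 2], [2, -2, -3]].
A³ = P·diag(0, -27, -8)·P⁻¹ = [[0, 0, 0], [-49, 49, 114], [38, -38, -84]].
The requested entry is -84.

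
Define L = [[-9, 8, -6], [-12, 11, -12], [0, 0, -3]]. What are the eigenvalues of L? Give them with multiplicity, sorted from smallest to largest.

-3, -1, 3

Characteristic polynomial: p(s) = s^3 + s^2 - 9s - 9 = (s - 3)(s + 1)(s + 3).
Roots (with multiplicity): -3, -1, 3.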